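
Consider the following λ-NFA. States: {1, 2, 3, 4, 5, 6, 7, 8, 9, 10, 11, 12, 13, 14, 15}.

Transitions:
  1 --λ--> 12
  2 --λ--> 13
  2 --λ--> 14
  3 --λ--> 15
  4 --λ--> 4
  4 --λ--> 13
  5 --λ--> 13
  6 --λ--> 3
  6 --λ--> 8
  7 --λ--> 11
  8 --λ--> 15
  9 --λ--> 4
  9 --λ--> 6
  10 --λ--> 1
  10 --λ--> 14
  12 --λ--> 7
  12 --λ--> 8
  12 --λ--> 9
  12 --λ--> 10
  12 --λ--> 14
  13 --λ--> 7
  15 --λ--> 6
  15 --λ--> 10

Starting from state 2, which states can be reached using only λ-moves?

Start with {2}.
From 2 via λ: add 13, 14.
From 13 via λ: add 7.
From 7 via λ: add 11.
No new states can be added; the closed set is {2, 7, 11, 13, 14}.

{2, 7, 11, 13, 14}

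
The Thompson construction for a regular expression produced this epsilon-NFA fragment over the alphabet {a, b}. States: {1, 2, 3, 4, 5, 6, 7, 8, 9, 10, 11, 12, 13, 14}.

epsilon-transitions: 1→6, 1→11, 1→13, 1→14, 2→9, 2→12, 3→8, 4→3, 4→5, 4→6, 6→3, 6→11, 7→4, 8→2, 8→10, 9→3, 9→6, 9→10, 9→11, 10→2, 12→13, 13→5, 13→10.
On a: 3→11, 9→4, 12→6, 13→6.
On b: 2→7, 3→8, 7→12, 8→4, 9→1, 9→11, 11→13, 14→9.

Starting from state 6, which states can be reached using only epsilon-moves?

Start with {6}.
From 6 via epsilon: add 3, 11.
From 3 via epsilon: add 8.
From 8 via epsilon: add 2, 10.
From 2 via epsilon: add 9, 12.
From 12 via epsilon: add 13.
From 13 via epsilon: add 5.
No new states can be added; the closed set is {2, 3, 5, 6, 8, 9, 10, 11, 12, 13}.

{2, 3, 5, 6, 8, 9, 10, 11, 12, 13}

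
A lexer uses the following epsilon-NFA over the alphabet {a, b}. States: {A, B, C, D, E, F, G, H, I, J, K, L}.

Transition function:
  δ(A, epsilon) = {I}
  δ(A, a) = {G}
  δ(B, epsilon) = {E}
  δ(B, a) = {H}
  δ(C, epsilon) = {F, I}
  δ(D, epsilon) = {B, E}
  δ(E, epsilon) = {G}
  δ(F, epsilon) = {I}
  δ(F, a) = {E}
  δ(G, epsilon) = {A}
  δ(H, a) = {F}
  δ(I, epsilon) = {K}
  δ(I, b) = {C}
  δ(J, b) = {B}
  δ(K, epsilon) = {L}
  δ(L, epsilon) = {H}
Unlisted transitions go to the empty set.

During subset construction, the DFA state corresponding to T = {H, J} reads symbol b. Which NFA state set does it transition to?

{A, B, E, G, H, I, K, L}

J on b → {B}.
No b-transition from H.
Union after reading b: {B}.
Now take the epsilon-closure:
From B via epsilon: add E.
From E via epsilon: add G.
From G via epsilon: add A.
From A via epsilon: add I.
From I via epsilon: add K.
From K via epsilon: add L.
From L via epsilon: add H.
No new states can be added; the closed set is {A, B, E, G, H, I, K, L}.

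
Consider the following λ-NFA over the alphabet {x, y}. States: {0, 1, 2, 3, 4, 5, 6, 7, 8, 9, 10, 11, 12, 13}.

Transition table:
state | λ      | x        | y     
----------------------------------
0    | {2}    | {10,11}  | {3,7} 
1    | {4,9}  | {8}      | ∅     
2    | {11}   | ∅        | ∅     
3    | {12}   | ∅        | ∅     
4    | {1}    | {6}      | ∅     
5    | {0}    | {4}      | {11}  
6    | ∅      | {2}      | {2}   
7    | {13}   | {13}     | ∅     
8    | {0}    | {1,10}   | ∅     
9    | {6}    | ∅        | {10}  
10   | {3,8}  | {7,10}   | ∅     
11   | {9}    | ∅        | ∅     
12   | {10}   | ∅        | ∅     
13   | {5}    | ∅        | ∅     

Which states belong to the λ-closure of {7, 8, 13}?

Start with {7, 8, 13}.
From 8 via λ: add 0.
From 13 via λ: add 5.
From 0 via λ: add 2.
From 2 via λ: add 11.
From 11 via λ: add 9.
From 9 via λ: add 6.
No new states can be added; the closed set is {0, 2, 5, 6, 7, 8, 9, 11, 13}.

{0, 2, 5, 6, 7, 8, 9, 11, 13}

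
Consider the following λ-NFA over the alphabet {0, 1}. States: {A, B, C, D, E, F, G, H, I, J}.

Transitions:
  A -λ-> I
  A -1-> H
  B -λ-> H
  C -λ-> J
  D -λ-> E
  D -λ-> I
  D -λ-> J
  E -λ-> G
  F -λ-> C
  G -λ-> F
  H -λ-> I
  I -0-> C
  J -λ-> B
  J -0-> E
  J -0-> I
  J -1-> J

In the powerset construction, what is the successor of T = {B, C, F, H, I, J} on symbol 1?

J on 1 → {J}.
No 1-transition from B, C, F, H, I.
Union after reading 1: {J}.
Now take the λ-closure:
From J via λ: add B.
From B via λ: add H.
From H via λ: add I.
No new states can be added; the closed set is {B, H, I, J}.

{B, H, I, J}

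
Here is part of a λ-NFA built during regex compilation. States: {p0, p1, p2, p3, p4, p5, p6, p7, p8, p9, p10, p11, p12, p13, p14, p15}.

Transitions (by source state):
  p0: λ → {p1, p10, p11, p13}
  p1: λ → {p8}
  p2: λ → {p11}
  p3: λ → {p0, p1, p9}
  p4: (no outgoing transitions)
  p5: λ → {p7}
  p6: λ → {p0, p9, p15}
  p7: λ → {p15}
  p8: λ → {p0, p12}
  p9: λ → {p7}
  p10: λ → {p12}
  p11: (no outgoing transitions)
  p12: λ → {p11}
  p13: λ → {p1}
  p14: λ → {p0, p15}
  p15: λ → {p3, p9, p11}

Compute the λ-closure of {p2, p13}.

{p0, p1, p2, p8, p10, p11, p12, p13}

Start with {p2, p13}.
From p2 via λ: add p11.
From p13 via λ: add p1.
From p1 via λ: add p8.
From p8 via λ: add p0, p12.
From p0 via λ: add p10.
No new states can be added; the closed set is {p0, p1, p2, p8, p10, p11, p12, p13}.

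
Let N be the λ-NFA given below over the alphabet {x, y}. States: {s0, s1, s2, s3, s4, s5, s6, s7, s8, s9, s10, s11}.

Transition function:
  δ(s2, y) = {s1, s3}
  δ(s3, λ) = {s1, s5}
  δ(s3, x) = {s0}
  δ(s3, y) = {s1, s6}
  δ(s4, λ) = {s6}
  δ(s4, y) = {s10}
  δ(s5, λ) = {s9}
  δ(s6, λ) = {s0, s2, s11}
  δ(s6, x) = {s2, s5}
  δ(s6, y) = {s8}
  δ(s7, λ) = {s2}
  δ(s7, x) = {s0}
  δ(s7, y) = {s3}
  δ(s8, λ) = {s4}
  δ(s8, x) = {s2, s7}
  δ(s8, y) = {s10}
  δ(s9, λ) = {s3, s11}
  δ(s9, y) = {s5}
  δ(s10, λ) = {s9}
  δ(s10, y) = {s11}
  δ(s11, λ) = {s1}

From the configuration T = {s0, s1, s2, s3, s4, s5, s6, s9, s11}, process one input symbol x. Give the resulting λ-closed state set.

s3 on x → {s0}.
s6 on x → {s2, s5}.
No x-transition from s0, s1, s2, s4, s5, s9, s11.
Union after reading x: {s0, s2, s5}.
Now take the λ-closure:
From s5 via λ: add s9.
From s9 via λ: add s3, s11.
From s3 via λ: add s1.
No new states can be added; the closed set is {s0, s1, s2, s3, s5, s9, s11}.

{s0, s1, s2, s3, s5, s9, s11}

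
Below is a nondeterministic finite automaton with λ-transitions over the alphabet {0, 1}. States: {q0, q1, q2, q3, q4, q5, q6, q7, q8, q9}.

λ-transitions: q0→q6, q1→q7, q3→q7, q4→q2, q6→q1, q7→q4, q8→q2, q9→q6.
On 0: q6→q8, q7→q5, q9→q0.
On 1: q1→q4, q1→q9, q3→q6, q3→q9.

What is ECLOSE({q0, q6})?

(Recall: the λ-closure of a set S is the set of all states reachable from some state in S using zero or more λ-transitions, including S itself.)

Start with {q0, q6}.
From q6 via λ: add q1.
From q1 via λ: add q7.
From q7 via λ: add q4.
From q4 via λ: add q2.
No new states can be added; the closed set is {q0, q1, q2, q4, q6, q7}.

{q0, q1, q2, q4, q6, q7}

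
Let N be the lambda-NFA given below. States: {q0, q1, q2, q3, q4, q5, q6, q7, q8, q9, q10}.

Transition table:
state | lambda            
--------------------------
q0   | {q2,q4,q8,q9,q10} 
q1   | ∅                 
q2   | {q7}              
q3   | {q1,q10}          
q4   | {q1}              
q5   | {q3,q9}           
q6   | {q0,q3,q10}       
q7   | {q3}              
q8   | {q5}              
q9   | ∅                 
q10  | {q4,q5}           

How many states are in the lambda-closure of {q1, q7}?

Start with {q1, q7}.
From q7 via lambda: add q3.
From q3 via lambda: add q10.
From q10 via lambda: add q4, q5.
From q5 via lambda: add q9.
lambda-closure = {q1, q3, q4, q5, q7, q9, q10}, which has 7 states.

7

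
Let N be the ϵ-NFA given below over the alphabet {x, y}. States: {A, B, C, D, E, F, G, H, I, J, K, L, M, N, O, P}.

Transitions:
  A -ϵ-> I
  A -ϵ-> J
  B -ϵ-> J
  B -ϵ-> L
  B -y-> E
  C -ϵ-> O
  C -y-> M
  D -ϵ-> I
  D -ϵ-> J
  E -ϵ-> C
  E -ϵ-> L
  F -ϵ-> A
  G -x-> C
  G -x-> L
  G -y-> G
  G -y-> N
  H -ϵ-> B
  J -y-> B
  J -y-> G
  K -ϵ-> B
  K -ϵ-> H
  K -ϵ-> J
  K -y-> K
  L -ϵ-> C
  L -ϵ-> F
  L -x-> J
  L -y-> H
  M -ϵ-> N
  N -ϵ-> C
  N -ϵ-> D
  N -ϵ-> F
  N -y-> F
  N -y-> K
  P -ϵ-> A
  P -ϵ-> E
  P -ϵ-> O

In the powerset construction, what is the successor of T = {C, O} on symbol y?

C on y → {M}.
No y-transition from O.
Union after reading y: {M}.
Now take the ϵ-closure:
From M via ϵ: add N.
From N via ϵ: add C, D, F.
From C via ϵ: add O.
From D via ϵ: add I, J.
From F via ϵ: add A.
No new states can be added; the closed set is {A, C, D, F, I, J, M, N, O}.

{A, C, D, F, I, J, M, N, O}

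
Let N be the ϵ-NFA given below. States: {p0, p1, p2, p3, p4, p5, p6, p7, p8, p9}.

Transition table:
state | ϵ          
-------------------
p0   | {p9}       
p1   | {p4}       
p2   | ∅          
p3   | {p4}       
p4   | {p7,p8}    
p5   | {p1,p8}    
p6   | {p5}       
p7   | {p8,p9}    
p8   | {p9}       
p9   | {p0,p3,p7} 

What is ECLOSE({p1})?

{p0, p1, p3, p4, p7, p8, p9}

Start with {p1}.
From p1 via ϵ: add p4.
From p4 via ϵ: add p7, p8.
From p7 via ϵ: add p9.
From p9 via ϵ: add p0, p3.
No new states can be added; the closed set is {p0, p1, p3, p4, p7, p8, p9}.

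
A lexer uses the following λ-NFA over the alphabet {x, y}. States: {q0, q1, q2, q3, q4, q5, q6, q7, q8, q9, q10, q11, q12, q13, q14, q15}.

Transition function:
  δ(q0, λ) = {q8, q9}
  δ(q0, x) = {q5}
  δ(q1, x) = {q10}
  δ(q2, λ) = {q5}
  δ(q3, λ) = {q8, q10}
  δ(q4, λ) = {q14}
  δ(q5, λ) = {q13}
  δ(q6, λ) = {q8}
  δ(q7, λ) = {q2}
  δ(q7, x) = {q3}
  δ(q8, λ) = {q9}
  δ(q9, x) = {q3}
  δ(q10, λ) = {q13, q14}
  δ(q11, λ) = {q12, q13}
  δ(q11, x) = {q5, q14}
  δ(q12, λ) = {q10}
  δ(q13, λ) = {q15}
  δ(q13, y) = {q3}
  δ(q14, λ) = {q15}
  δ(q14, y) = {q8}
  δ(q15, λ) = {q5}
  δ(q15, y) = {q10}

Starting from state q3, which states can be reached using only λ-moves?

{q3, q5, q8, q9, q10, q13, q14, q15}

Start with {q3}.
From q3 via λ: add q8, q10.
From q8 via λ: add q9.
From q10 via λ: add q13, q14.
From q13 via λ: add q15.
From q15 via λ: add q5.
No new states can be added; the closed set is {q3, q5, q8, q9, q10, q13, q14, q15}.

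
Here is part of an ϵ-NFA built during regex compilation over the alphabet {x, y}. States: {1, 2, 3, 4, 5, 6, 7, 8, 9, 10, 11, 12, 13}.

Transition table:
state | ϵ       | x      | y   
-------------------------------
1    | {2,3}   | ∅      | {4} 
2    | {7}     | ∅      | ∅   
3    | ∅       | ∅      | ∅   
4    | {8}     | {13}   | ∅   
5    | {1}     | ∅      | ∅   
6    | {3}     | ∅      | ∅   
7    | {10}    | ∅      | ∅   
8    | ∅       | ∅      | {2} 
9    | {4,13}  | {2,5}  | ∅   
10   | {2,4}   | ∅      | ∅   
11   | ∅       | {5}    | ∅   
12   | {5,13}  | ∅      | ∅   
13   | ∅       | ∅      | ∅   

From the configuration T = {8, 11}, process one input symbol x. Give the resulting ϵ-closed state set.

11 on x → {5}.
No x-transition from 8.
Union after reading x: {5}.
Now take the ϵ-closure:
From 5 via ϵ: add 1.
From 1 via ϵ: add 2, 3.
From 2 via ϵ: add 7.
From 7 via ϵ: add 10.
From 10 via ϵ: add 4.
From 4 via ϵ: add 8.
No new states can be added; the closed set is {1, 2, 3, 4, 5, 7, 8, 10}.

{1, 2, 3, 4, 5, 7, 8, 10}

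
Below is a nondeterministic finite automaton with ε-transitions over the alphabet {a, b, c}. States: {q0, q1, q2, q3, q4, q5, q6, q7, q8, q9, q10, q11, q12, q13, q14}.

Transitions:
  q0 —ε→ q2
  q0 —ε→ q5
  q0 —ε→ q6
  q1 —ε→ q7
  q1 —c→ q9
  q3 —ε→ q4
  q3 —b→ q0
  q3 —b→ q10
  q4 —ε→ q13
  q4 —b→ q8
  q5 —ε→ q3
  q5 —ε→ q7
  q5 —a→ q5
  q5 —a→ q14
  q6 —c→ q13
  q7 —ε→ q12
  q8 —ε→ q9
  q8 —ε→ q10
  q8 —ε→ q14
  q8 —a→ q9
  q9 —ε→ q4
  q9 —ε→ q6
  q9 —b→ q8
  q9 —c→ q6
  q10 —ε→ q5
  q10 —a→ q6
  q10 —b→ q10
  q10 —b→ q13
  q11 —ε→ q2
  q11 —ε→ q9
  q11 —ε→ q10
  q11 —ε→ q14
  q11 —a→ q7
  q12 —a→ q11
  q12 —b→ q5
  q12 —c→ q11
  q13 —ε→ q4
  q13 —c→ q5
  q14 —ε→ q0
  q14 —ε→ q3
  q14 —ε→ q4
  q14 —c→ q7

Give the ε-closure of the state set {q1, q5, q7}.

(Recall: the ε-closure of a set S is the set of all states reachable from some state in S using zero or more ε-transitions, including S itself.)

{q1, q3, q4, q5, q7, q12, q13}

Start with {q1, q5, q7}.
From q5 via ε: add q3.
From q7 via ε: add q12.
From q3 via ε: add q4.
From q4 via ε: add q13.
No new states can be added; the closed set is {q1, q3, q4, q5, q7, q12, q13}.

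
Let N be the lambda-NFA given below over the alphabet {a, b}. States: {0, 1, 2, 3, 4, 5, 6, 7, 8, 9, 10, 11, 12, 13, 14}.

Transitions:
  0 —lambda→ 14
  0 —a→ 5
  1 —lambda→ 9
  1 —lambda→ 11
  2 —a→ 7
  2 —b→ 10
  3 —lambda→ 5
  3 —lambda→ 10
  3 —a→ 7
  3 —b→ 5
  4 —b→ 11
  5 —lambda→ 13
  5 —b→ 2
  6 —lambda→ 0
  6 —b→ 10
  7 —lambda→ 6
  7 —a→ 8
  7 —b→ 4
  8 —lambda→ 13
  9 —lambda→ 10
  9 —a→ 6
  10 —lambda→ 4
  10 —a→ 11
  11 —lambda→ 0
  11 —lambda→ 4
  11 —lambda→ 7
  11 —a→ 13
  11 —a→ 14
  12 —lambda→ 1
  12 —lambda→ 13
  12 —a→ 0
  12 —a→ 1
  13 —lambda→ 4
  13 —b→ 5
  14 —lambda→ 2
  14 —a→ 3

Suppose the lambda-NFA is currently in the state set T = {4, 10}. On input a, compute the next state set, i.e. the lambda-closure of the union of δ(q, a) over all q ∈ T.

10 on a → {11}.
No a-transition from 4.
Union after reading a: {11}.
Now take the lambda-closure:
From 11 via lambda: add 0, 4, 7.
From 0 via lambda: add 14.
From 7 via lambda: add 6.
From 14 via lambda: add 2.
No new states can be added; the closed set is {0, 2, 4, 6, 7, 11, 14}.

{0, 2, 4, 6, 7, 11, 14}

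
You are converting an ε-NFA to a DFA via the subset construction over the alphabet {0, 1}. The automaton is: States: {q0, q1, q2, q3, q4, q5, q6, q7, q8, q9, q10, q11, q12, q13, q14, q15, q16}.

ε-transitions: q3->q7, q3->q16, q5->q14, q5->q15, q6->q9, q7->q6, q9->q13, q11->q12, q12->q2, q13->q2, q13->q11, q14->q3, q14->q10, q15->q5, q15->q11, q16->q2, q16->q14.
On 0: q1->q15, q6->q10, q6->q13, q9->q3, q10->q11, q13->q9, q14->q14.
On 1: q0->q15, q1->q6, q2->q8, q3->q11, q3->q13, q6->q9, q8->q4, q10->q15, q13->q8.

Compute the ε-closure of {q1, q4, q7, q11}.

{q1, q2, q4, q6, q7, q9, q11, q12, q13}

Start with {q1, q4, q7, q11}.
From q7 via ε: add q6.
From q11 via ε: add q12.
From q6 via ε: add q9.
From q12 via ε: add q2.
From q9 via ε: add q13.
No new states can be added; the closed set is {q1, q2, q4, q6, q7, q9, q11, q12, q13}.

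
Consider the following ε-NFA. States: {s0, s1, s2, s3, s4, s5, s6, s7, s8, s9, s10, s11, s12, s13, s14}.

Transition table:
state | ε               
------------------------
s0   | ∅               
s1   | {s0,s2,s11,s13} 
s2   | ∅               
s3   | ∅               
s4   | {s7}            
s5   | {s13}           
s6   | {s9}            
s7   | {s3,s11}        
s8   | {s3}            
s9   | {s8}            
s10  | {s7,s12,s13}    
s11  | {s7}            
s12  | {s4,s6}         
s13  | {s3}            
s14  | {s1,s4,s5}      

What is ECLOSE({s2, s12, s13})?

Start with {s2, s12, s13}.
From s12 via ε: add s4, s6.
From s13 via ε: add s3.
From s4 via ε: add s7.
From s6 via ε: add s9.
From s7 via ε: add s11.
From s9 via ε: add s8.
No new states can be added; the closed set is {s2, s3, s4, s6, s7, s8, s9, s11, s12, s13}.

{s2, s3, s4, s6, s7, s8, s9, s11, s12, s13}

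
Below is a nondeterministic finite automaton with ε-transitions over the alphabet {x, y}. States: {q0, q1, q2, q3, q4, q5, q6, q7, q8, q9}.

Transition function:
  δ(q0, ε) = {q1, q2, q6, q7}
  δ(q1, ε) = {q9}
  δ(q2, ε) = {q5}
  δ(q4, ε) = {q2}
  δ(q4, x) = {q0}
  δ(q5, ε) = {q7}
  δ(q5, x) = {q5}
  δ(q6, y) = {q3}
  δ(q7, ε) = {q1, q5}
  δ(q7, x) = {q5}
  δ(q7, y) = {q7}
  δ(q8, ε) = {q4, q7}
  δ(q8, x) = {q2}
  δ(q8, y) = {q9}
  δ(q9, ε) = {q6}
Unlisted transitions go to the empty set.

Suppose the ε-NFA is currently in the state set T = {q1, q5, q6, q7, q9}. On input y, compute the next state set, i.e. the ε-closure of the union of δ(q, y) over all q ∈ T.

{q1, q3, q5, q6, q7, q9}

q6 on y → {q3}.
q7 on y → {q7}.
No y-transition from q1, q5, q9.
Union after reading y: {q3, q7}.
Now take the ε-closure:
From q7 via ε: add q1, q5.
From q1 via ε: add q9.
From q9 via ε: add q6.
No new states can be added; the closed set is {q1, q3, q5, q6, q7, q9}.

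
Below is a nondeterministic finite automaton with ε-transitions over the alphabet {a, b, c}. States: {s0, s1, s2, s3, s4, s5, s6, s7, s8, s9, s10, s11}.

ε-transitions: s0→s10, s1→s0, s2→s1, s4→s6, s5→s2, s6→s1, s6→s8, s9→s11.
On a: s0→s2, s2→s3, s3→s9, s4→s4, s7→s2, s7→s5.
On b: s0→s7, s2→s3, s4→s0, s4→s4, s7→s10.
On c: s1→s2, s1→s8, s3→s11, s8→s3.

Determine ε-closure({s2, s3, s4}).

Start with {s2, s3, s4}.
From s2 via ε: add s1.
From s4 via ε: add s6.
From s1 via ε: add s0.
From s6 via ε: add s8.
From s0 via ε: add s10.
No new states can be added; the closed set is {s0, s1, s2, s3, s4, s6, s8, s10}.

{s0, s1, s2, s3, s4, s6, s8, s10}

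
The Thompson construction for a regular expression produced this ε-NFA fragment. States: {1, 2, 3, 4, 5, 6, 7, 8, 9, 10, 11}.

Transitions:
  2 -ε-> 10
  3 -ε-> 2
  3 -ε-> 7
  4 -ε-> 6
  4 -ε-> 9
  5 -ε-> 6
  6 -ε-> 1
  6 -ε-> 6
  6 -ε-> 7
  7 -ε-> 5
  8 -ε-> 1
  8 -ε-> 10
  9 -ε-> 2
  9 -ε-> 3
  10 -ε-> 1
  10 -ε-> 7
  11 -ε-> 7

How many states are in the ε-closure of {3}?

Start with {3}.
From 3 via ε: add 2, 7.
From 2 via ε: add 10.
From 7 via ε: add 5.
From 5 via ε: add 6.
From 10 via ε: add 1.
ε-closure = {1, 2, 3, 5, 6, 7, 10}, which has 7 states.

7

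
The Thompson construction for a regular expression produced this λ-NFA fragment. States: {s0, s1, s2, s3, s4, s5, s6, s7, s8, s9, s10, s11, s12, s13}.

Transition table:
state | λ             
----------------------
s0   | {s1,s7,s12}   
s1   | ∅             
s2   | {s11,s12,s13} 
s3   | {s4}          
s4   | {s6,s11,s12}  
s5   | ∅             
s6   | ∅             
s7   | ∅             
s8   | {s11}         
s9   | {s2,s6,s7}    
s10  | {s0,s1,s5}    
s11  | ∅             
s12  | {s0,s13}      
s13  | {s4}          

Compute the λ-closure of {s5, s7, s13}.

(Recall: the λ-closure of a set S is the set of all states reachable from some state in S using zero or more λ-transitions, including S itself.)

Start with {s5, s7, s13}.
From s13 via λ: add s4.
From s4 via λ: add s6, s11, s12.
From s12 via λ: add s0.
From s0 via λ: add s1.
No new states can be added; the closed set is {s0, s1, s4, s5, s6, s7, s11, s12, s13}.

{s0, s1, s4, s5, s6, s7, s11, s12, s13}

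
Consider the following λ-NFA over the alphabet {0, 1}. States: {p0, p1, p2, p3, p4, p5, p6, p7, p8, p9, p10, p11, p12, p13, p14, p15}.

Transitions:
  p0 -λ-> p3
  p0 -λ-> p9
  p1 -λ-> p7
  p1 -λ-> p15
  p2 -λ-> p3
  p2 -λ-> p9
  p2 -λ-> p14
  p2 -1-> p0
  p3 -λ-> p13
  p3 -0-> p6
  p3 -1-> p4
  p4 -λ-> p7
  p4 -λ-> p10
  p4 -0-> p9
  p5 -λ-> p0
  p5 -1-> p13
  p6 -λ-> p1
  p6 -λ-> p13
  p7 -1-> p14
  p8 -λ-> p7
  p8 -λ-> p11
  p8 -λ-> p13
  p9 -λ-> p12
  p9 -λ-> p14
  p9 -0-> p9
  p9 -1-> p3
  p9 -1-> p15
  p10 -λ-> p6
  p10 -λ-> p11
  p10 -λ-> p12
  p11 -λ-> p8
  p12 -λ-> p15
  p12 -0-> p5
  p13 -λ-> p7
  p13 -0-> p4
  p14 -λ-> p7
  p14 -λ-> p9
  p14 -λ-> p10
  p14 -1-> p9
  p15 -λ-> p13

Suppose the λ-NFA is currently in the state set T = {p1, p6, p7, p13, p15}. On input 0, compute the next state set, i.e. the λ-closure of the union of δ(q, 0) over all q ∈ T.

{p1, p4, p6, p7, p8, p10, p11, p12, p13, p15}

p13 on 0 → {p4}.
No 0-transition from p1, p6, p7, p15.
Union after reading 0: {p4}.
Now take the λ-closure:
From p4 via λ: add p7, p10.
From p10 via λ: add p6, p11, p12.
From p6 via λ: add p1, p13.
From p11 via λ: add p8.
From p12 via λ: add p15.
No new states can be added; the closed set is {p1, p4, p6, p7, p8, p10, p11, p12, p13, p15}.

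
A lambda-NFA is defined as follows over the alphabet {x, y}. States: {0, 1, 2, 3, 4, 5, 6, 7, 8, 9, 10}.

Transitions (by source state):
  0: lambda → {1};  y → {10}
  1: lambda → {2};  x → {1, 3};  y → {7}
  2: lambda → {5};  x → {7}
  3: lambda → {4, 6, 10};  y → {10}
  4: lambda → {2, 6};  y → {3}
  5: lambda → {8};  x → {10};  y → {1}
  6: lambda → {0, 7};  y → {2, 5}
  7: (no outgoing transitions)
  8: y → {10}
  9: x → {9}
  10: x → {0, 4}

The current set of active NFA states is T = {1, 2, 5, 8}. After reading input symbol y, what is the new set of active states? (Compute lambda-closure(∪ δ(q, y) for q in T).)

{1, 2, 5, 7, 8, 10}

1 on y → {7}.
5 on y → {1}.
8 on y → {10}.
No y-transition from 2.
Union after reading y: {1, 7, 10}.
Now take the lambda-closure:
From 1 via lambda: add 2.
From 2 via lambda: add 5.
From 5 via lambda: add 8.
No new states can be added; the closed set is {1, 2, 5, 7, 8, 10}.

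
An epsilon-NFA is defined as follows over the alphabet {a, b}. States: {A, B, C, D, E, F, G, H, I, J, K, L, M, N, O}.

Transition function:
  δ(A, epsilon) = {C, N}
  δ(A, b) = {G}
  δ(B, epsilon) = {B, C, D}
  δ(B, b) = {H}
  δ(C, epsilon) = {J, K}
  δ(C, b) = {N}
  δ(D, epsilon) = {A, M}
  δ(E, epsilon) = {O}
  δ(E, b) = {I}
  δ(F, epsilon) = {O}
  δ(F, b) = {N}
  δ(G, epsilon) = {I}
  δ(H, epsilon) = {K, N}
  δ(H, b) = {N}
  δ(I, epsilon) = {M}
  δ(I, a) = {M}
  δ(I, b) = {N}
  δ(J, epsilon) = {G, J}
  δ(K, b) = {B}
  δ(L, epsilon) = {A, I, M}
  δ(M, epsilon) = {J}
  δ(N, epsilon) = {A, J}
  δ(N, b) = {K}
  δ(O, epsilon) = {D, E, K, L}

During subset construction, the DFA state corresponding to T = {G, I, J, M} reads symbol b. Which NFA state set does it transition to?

I on b → {N}.
No b-transition from G, J, M.
Union after reading b: {N}.
Now take the epsilon-closure:
From N via epsilon: add A, J.
From A via epsilon: add C.
From J via epsilon: add G.
From C via epsilon: add K.
From G via epsilon: add I.
From I via epsilon: add M.
No new states can be added; the closed set is {A, C, G, I, J, K, M, N}.

{A, C, G, I, J, K, M, N}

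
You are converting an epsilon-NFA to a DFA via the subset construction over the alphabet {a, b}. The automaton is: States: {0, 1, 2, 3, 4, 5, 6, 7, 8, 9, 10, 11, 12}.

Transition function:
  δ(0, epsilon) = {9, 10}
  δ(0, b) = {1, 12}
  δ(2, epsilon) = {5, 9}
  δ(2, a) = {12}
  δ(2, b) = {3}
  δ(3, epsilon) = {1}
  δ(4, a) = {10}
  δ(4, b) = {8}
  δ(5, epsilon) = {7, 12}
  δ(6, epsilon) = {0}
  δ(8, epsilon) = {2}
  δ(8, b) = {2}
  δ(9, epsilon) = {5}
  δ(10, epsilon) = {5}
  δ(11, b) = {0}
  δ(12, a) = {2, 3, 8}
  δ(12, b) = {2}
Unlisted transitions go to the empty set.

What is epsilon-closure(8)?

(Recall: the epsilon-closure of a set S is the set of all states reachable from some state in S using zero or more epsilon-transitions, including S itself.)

{2, 5, 7, 8, 9, 12}

Start with {8}.
From 8 via epsilon: add 2.
From 2 via epsilon: add 5, 9.
From 5 via epsilon: add 7, 12.
No new states can be added; the closed set is {2, 5, 7, 8, 9, 12}.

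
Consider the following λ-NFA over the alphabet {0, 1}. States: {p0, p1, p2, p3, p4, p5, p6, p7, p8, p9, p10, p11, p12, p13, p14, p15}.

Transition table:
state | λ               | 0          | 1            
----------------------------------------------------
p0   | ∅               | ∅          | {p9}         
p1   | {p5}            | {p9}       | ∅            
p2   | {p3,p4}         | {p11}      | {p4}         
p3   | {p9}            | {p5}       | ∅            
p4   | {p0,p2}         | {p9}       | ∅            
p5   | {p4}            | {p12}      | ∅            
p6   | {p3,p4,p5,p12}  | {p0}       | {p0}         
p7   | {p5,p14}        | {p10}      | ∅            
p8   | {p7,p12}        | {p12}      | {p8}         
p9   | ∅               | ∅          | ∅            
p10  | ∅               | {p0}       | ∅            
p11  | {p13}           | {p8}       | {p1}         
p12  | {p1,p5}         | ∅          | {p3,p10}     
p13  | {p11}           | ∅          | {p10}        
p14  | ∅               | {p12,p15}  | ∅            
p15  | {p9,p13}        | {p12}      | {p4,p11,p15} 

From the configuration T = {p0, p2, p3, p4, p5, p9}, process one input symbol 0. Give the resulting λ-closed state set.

p2 on 0 → {p11}.
p3 on 0 → {p5}.
p4 on 0 → {p9}.
p5 on 0 → {p12}.
No 0-transition from p0, p9.
Union after reading 0: {p5, p9, p11, p12}.
Now take the λ-closure:
From p5 via λ: add p4.
From p11 via λ: add p13.
From p12 via λ: add p1.
From p4 via λ: add p0, p2.
From p2 via λ: add p3.
No new states can be added; the closed set is {p0, p1, p2, p3, p4, p5, p9, p11, p12, p13}.

{p0, p1, p2, p3, p4, p5, p9, p11, p12, p13}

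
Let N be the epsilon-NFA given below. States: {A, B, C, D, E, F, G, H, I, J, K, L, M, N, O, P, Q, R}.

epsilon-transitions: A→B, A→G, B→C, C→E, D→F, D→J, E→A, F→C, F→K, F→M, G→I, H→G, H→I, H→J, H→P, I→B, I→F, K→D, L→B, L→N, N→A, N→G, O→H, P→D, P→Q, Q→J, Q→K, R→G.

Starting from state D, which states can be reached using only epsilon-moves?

Start with {D}.
From D via epsilon: add F, J.
From F via epsilon: add C, K, M.
From C via epsilon: add E.
From E via epsilon: add A.
From A via epsilon: add B, G.
From G via epsilon: add I.
No new states can be added; the closed set is {A, B, C, D, E, F, G, I, J, K, M}.

{A, B, C, D, E, F, G, I, J, K, M}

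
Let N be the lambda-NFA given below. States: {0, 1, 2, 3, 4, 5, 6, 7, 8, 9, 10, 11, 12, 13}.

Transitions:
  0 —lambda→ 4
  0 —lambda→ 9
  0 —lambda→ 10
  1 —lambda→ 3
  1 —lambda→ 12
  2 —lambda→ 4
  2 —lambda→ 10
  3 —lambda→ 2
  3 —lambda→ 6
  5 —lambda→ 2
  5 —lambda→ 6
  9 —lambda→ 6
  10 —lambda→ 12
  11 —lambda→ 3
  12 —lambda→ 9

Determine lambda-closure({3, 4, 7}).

{2, 3, 4, 6, 7, 9, 10, 12}

Start with {3, 4, 7}.
From 3 via lambda: add 2, 6.
From 2 via lambda: add 10.
From 10 via lambda: add 12.
From 12 via lambda: add 9.
No new states can be added; the closed set is {2, 3, 4, 6, 7, 9, 10, 12}.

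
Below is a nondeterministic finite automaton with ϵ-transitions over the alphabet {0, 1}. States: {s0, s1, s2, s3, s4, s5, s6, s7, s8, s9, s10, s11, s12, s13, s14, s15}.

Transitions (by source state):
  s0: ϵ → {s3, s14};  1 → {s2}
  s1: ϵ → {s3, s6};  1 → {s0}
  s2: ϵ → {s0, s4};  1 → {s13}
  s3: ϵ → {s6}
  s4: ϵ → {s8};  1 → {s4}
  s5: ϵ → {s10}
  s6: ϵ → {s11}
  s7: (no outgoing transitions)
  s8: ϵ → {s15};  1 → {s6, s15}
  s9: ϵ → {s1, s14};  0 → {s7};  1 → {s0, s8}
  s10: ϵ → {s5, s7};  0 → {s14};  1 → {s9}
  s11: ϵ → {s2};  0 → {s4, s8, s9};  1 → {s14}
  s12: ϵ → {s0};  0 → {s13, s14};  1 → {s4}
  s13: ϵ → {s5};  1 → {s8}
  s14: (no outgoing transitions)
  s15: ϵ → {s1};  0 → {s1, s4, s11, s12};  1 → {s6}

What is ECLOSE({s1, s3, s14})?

Start with {s1, s3, s14}.
From s1 via ϵ: add s6.
From s6 via ϵ: add s11.
From s11 via ϵ: add s2.
From s2 via ϵ: add s0, s4.
From s4 via ϵ: add s8.
From s8 via ϵ: add s15.
No new states can be added; the closed set is {s0, s1, s2, s3, s4, s6, s8, s11, s14, s15}.

{s0, s1, s2, s3, s4, s6, s8, s11, s14, s15}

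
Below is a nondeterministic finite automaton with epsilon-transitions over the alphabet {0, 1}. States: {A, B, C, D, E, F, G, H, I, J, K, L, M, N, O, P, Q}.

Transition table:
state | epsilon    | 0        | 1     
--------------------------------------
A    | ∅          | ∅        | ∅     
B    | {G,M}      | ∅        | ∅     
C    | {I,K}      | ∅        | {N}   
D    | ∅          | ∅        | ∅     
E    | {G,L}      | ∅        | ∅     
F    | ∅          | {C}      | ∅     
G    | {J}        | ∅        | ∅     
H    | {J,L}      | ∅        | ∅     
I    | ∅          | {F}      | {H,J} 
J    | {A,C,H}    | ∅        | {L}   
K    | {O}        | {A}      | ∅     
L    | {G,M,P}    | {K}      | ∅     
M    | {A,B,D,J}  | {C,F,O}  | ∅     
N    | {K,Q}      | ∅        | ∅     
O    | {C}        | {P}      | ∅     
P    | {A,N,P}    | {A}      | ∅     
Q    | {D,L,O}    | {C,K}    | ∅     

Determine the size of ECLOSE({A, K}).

5

Start with {A, K}.
From K via epsilon: add O.
From O via epsilon: add C.
From C via epsilon: add I.
epsilon-closure = {A, C, I, K, O}, which has 5 states.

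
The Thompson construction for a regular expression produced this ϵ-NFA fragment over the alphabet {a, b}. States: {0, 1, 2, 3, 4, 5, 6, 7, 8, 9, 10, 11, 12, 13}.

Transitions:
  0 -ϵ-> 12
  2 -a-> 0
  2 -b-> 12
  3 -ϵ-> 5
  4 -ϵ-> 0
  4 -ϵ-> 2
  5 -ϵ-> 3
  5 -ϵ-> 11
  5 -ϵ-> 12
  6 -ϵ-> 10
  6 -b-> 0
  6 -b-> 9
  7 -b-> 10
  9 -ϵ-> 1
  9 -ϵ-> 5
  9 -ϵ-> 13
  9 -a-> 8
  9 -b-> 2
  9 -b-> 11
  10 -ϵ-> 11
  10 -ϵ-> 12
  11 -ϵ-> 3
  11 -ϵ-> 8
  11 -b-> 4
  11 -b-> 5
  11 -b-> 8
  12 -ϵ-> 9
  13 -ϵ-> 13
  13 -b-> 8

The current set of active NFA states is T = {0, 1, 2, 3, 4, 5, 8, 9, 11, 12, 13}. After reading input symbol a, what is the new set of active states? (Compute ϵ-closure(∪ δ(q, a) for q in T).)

2 on a → {0}.
9 on a → {8}.
No a-transition from 0, 1, 3, 4, 5, 8, 11, 12, 13.
Union after reading a: {0, 8}.
Now take the ϵ-closure:
From 0 via ϵ: add 12.
From 12 via ϵ: add 9.
From 9 via ϵ: add 1, 5, 13.
From 5 via ϵ: add 3, 11.
No new states can be added; the closed set is {0, 1, 3, 5, 8, 9, 11, 12, 13}.

{0, 1, 3, 5, 8, 9, 11, 12, 13}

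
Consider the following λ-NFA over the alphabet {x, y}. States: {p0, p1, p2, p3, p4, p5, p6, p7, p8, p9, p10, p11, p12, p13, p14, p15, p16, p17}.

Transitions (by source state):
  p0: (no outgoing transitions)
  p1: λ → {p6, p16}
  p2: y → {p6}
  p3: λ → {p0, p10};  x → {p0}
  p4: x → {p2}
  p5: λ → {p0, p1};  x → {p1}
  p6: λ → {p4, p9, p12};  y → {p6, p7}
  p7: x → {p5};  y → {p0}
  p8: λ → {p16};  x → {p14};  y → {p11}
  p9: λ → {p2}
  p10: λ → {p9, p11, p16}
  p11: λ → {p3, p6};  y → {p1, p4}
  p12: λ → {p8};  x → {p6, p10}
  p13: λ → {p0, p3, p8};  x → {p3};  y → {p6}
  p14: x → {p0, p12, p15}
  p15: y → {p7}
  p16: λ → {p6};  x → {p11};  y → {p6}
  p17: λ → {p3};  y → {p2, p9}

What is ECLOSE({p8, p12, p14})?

{p2, p4, p6, p8, p9, p12, p14, p16}

Start with {p8, p12, p14}.
From p8 via λ: add p16.
From p16 via λ: add p6.
From p6 via λ: add p4, p9.
From p9 via λ: add p2.
No new states can be added; the closed set is {p2, p4, p6, p8, p9, p12, p14, p16}.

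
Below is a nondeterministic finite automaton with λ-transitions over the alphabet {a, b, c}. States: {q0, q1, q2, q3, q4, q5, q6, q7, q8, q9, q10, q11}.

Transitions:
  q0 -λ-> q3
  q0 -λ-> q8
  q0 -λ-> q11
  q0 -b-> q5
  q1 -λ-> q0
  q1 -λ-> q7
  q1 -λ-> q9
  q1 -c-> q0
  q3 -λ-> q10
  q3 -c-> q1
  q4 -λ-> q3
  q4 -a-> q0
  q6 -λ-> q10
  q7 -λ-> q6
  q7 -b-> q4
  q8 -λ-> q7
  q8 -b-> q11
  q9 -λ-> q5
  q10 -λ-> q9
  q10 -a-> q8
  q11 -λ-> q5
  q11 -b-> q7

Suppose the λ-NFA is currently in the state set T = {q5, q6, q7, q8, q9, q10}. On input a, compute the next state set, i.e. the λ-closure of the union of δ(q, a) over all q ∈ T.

{q5, q6, q7, q8, q9, q10}

q10 on a → {q8}.
No a-transition from q5, q6, q7, q8, q9.
Union after reading a: {q8}.
Now take the λ-closure:
From q8 via λ: add q7.
From q7 via λ: add q6.
From q6 via λ: add q10.
From q10 via λ: add q9.
From q9 via λ: add q5.
No new states can be added; the closed set is {q5, q6, q7, q8, q9, q10}.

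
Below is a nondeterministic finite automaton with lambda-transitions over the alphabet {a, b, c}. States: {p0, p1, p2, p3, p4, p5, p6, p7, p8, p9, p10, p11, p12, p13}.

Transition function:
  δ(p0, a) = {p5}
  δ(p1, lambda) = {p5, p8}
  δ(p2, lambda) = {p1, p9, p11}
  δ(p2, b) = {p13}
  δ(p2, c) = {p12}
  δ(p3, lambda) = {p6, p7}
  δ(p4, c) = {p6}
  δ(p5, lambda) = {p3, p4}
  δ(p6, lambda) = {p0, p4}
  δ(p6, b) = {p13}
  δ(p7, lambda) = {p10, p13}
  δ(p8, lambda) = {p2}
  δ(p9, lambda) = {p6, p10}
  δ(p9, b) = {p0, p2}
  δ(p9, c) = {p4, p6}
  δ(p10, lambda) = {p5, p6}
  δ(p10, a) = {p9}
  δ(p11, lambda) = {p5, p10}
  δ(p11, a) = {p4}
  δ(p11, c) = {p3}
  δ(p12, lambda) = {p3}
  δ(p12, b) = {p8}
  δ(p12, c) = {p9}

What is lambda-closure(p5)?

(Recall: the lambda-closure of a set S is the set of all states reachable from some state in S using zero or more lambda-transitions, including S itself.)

{p0, p3, p4, p5, p6, p7, p10, p13}

Start with {p5}.
From p5 via lambda: add p3, p4.
From p3 via lambda: add p6, p7.
From p6 via lambda: add p0.
From p7 via lambda: add p10, p13.
No new states can be added; the closed set is {p0, p3, p4, p5, p6, p7, p10, p13}.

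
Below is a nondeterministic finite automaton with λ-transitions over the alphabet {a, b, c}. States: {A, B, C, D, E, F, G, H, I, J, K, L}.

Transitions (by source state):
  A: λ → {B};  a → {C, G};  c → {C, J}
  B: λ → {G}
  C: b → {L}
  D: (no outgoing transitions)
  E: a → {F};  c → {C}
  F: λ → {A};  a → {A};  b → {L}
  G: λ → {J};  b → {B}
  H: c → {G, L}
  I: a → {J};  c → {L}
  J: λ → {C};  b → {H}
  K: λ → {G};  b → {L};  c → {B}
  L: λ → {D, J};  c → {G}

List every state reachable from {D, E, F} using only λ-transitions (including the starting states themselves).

Start with {D, E, F}.
From F via λ: add A.
From A via λ: add B.
From B via λ: add G.
From G via λ: add J.
From J via λ: add C.
No new states can be added; the closed set is {A, B, C, D, E, F, G, J}.

{A, B, C, D, E, F, G, J}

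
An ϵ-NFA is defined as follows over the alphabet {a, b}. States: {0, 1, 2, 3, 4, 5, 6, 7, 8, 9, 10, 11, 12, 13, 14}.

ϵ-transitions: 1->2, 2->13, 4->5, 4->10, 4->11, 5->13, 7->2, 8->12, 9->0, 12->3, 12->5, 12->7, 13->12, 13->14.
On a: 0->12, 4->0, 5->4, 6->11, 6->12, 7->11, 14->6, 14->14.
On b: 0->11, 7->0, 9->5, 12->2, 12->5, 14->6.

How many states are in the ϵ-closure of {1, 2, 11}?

9

Start with {1, 2, 11}.
From 2 via ϵ: add 13.
From 13 via ϵ: add 12, 14.
From 12 via ϵ: add 3, 5, 7.
ϵ-closure = {1, 2, 3, 5, 7, 11, 12, 13, 14}, which has 9 states.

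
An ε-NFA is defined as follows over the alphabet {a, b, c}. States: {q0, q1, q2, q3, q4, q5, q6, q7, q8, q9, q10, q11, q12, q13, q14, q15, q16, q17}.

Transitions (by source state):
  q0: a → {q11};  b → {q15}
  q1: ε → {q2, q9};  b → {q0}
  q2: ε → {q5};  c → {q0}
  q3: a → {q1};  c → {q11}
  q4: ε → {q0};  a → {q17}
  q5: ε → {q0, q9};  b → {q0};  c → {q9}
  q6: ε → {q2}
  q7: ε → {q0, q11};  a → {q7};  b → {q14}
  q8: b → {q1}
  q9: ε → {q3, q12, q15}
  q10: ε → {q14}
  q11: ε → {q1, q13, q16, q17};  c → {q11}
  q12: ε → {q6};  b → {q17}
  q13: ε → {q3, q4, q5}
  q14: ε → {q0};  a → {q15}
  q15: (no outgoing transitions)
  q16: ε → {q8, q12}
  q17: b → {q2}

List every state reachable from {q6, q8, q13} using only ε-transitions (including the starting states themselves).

Start with {q6, q8, q13}.
From q6 via ε: add q2.
From q13 via ε: add q3, q4, q5.
From q4 via ε: add q0.
From q5 via ε: add q9.
From q9 via ε: add q12, q15.
No new states can be added; the closed set is {q0, q2, q3, q4, q5, q6, q8, q9, q12, q13, q15}.

{q0, q2, q3, q4, q5, q6, q8, q9, q12, q13, q15}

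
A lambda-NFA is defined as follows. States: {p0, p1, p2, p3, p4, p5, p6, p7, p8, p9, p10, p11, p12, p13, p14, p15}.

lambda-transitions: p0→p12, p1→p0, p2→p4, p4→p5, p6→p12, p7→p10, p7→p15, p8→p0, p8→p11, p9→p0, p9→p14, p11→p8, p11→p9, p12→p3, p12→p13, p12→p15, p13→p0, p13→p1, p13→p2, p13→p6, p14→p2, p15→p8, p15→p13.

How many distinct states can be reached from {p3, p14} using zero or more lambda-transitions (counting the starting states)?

5

Start with {p3, p14}.
From p14 via lambda: add p2.
From p2 via lambda: add p4.
From p4 via lambda: add p5.
lambda-closure = {p2, p3, p4, p5, p14}, which has 5 states.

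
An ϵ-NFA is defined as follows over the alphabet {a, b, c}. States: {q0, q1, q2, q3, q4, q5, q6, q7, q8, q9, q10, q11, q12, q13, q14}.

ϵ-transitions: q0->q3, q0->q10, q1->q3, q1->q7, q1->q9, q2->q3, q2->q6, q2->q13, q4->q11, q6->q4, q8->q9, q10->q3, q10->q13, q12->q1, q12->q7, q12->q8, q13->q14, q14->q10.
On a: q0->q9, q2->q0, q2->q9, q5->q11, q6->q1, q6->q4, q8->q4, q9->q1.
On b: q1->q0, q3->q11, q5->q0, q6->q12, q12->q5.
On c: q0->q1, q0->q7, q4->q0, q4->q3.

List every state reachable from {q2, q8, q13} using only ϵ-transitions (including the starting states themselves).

{q2, q3, q4, q6, q8, q9, q10, q11, q13, q14}

Start with {q2, q8, q13}.
From q2 via ϵ: add q3, q6.
From q8 via ϵ: add q9.
From q13 via ϵ: add q14.
From q6 via ϵ: add q4.
From q14 via ϵ: add q10.
From q4 via ϵ: add q11.
No new states can be added; the closed set is {q2, q3, q4, q6, q8, q9, q10, q11, q13, q14}.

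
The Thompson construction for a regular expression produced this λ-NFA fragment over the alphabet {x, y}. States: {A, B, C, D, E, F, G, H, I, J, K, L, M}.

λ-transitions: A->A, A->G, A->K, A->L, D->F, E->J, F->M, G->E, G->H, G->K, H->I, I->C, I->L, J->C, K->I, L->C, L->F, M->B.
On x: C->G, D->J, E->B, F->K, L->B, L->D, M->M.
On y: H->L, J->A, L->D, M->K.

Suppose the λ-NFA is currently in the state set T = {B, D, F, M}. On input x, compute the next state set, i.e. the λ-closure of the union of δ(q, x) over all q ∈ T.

{B, C, F, I, J, K, L, M}

D on x → {J}.
F on x → {K}.
M on x → {M}.
No x-transition from B.
Union after reading x: {J, K, M}.
Now take the λ-closure:
From J via λ: add C.
From K via λ: add I.
From M via λ: add B.
From I via λ: add L.
From L via λ: add F.
No new states can be added; the closed set is {B, C, F, I, J, K, L, M}.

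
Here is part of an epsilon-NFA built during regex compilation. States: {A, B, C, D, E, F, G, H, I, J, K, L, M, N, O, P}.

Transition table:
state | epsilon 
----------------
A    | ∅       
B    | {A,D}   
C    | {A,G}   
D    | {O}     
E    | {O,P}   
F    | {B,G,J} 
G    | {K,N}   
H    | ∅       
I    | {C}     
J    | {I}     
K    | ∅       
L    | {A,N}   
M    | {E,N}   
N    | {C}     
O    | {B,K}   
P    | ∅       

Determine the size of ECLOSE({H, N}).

Start with {H, N}.
From N via epsilon: add C.
From C via epsilon: add A, G.
From G via epsilon: add K.
epsilon-closure = {A, C, G, H, K, N}, which has 6 states.

6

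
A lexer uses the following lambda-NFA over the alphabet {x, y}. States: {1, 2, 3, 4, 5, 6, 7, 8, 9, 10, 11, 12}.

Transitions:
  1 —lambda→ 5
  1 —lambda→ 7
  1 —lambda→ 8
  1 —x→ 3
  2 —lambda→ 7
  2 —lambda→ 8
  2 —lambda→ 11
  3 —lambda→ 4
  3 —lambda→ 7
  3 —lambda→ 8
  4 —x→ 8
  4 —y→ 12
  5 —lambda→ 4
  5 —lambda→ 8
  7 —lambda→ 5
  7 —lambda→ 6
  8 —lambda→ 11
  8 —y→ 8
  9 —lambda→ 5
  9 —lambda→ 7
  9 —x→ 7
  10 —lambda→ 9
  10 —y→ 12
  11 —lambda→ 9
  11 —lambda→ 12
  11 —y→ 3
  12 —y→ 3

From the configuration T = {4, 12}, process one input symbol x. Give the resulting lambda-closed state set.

4 on x → {8}.
No x-transition from 12.
Union after reading x: {8}.
Now take the lambda-closure:
From 8 via lambda: add 11.
From 11 via lambda: add 9, 12.
From 9 via lambda: add 5, 7.
From 5 via lambda: add 4.
From 7 via lambda: add 6.
No new states can be added; the closed set is {4, 5, 6, 7, 8, 9, 11, 12}.

{4, 5, 6, 7, 8, 9, 11, 12}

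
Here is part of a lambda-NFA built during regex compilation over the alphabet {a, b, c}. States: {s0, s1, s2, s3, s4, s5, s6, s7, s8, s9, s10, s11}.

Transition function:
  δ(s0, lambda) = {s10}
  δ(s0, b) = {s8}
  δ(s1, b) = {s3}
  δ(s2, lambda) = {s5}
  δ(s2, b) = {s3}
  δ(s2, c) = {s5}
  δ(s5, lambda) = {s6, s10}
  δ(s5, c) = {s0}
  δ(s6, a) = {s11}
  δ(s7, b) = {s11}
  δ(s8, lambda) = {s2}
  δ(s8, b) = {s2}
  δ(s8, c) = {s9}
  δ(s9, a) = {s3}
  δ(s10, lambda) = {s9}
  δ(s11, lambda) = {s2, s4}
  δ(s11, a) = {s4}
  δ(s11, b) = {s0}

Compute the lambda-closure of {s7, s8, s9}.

Start with {s7, s8, s9}.
From s8 via lambda: add s2.
From s2 via lambda: add s5.
From s5 via lambda: add s6, s10.
No new states can be added; the closed set is {s2, s5, s6, s7, s8, s9, s10}.

{s2, s5, s6, s7, s8, s9, s10}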